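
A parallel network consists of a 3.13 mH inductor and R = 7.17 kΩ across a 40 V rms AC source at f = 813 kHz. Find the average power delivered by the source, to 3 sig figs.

223 mW

ω = 2πf = 5.108e+06 rad/s
X_L = ωL = 16000 Ω
Parallel: admittances add. Y = 1/R + 1/(jωL)
Y = (0.000139 − j6.25e-05) S
|Y| = 0.000153 S → |Z| = 1/|Y| = 6540 Ω, ∠Z = −∠Y = 24.2°
I = V/|Z| = 6.11 mA
P = VI cos φ = 40 × 0.00611 × cos(24.2°) = 223 mW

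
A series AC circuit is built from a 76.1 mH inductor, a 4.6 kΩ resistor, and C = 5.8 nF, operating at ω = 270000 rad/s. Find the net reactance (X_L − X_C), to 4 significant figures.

X_L = ωL = 20550 Ω
X_C = 1/(ωC) = 638.6 Ω
X = 20550 − 638.6 = 19910 Ω

19910 Ω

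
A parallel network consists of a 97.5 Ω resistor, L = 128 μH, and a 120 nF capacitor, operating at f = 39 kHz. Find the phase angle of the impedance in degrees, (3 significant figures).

13.6°

ω = 2πf = 245000 rad/s
X_L = ωL = 31.4 Ω
X_C = 1/(ωC) = 34.0 Ω
Parallel: admittances add. Y = 1/R + 1/(jωL) + jωC
Y = (0.0103 − j0.00248) S
|Y| = 0.0106 S → |Z| = 1/|Y| = 94.8 Ω, ∠Z = −∠Y = 13.6°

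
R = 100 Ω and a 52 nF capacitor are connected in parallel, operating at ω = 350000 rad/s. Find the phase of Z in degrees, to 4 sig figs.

X_C = 1/(ωC) = 54.95 Ω
Parallel: admittances add. Y = 1/R + jωC
Y = (0.01000 + j0.01820) S
|Y| = 0.02077 S → |Z| = 1/|Y| = 48.15 Ω, ∠Z = −∠Y = -61.21°

-61.21°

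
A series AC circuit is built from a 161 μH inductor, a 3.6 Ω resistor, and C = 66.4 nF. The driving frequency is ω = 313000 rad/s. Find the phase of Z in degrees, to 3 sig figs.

X_L = ωL = 50.4 Ω
X_C = 1/(ωC) = 48.1 Ω
Net reactance X = X_L − X_C = 2.28 Ω
Z = 3.60 + j2.28 Ω
|Z| = √(3.60² + 2.28²) = 4.26 Ω
∠Z = arctan(2.28/3.60) = 32.3°

32.3°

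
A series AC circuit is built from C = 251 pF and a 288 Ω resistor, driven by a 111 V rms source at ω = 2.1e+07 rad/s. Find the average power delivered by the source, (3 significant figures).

29.8 W

X_C = 1/(ωC) = 190 Ω
Z = 288 − j190 Ω
|Z| = √(288² + 190²) = 345 Ω
∠Z = arctan(-190/288) = -33.4°
I = V/|Z| = 322 mA
P = VI cos φ = 111 × 0.322 × cos(-33.4°) = 29.8 W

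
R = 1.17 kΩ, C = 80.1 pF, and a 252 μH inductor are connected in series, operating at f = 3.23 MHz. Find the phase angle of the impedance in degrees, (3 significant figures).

75.4°

ω = 2πf = 2.029e+07 rad/s
X_L = ωL = 5110 Ω
X_C = 1/(ωC) = 615 Ω
Net reactance X = X_L − X_C = 4500 Ω
Z = 1170 + j4500 Ω
|Z| = √(1170² + 4500²) = 4650 Ω
∠Z = arctan(4500/1170) = 75.4°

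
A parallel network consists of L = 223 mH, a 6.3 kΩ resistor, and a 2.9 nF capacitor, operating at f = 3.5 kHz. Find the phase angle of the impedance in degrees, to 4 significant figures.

ω = 2πf = 21990 rad/s
X_L = ωL = 4904 Ω
X_C = 1/(ωC) = 15680 Ω
Parallel: admittances add. Y = 1/R + 1/(jωL) + jωC
Y = (0.0001587 − j0.0001401) S
|Y| = 0.0002117 S → |Z| = 1/|Y| = 4723 Ω, ∠Z = −∠Y = 41.44°

41.44°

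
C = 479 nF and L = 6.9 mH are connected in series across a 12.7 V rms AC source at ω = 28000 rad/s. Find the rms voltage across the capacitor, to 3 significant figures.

7.98 V

X_L = ωL = 193 Ω
X_C = 1/(ωC) = 74.6 Ω
Net reactance X = X_L − X_C = 119 Ω
Z = j119 Ω
|Z| = √(0² + 119²) = 119 Ω
I = V/|Z| = 107 mA
V_C = I·|Z_C| = 0.107 × 74.6 = 7.98 V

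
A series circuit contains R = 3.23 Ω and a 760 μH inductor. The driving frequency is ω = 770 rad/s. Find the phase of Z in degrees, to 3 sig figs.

X_L = ωL = 0.585 Ω
Z = 3.23 + j0.585 Ω
|Z| = √(3.23² + 0.585²) = 3.28 Ω
∠Z = arctan(0.585/3.23) = 10.3°

10.3°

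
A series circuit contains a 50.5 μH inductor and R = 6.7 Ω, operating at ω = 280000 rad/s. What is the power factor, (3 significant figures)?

0.428

X_L = ωL = 14.1 Ω
Z = 6.70 + j14.1 Ω
|Z| = √(6.70² + 14.1²) = 15.6 Ω
∠Z = arctan(14.1/6.70) = 64.6°
cos φ = cos(64.6°) = 0.428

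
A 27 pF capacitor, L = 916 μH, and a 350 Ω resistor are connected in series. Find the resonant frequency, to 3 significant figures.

1.01 MHz

ω₀ = 1/√(LC) = 1/√(0.000916 × 2.7e-11) = 6.359e+06 rad/s
f₀ = ω₀/(2π) = 1.01 MHz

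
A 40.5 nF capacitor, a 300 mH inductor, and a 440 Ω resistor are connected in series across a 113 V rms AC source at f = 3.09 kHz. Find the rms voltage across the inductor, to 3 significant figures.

ω = 2πf = 19420 rad/s
X_L = ωL = 5820 Ω
X_C = 1/(ωC) = 1270 Ω
Net reactance X = X_L − X_C = 4550 Ω
Z = 440 + j4550 Ω
|Z| = √(440² + 4550²) = 4570 Ω
I = V/|Z| = 24.7 mA
V_L = I·|Z_L| = 0.0247 × 5820 = 144 V

144 V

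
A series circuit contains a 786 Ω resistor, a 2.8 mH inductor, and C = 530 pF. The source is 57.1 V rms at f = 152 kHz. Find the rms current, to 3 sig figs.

54.3 mA

ω = 2πf = 955000 rad/s
X_L = ωL = 2670 Ω
X_C = 1/(ωC) = 1980 Ω
Net reactance X = X_L − X_C = 699 Ω
Z = 786 + j699 Ω
|Z| = √(786² + 699²) = 1050 Ω
I = V/|Z| = 57.1/1050 = 54.3 mA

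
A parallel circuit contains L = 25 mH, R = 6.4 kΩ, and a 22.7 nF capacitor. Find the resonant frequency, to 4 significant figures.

ω₀ = 1/√(LC) = 1/√(0.025 × 2.27e-08) = 41980 rad/s
f₀ = ω₀/(2π) = 6.681 kHz

6.681 kHz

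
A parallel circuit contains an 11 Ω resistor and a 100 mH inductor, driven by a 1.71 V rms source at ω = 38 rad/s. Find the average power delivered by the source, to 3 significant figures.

266 mW

X_L = ωL = 3.80 Ω
Parallel: admittances add. Y = 1/R + 1/(jωL)
Y = (0.0909 − j0.263) S
|Y| = 0.278 S → |Z| = 1/|Y| = 3.59 Ω, ∠Z = −∠Y = 70.9°
I = V/|Z| = 476 mA
P = VI cos φ = 1.71 × 0.476 × cos(70.9°) = 266 mW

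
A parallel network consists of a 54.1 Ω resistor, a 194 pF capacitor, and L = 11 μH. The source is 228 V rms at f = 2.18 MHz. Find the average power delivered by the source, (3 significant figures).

961 W

ω = 2πf = 1.37e+07 rad/s
X_L = ωL = 151 Ω
X_C = 1/(ωC) = 376 Ω
Parallel: admittances add. Y = 1/R + 1/(jωL) + jωC
Y = (0.0185 − j0.00398) S
|Y| = 0.0189 S → |Z| = 1/|Y| = 52.9 Ω, ∠Z = −∠Y = 12.2°
I = V/|Z| = 4.31 A
P = VI cos φ = 228 × 4.31 × cos(12.2°) = 961 W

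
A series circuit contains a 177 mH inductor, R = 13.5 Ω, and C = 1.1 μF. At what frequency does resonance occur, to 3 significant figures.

361 Hz

ω₀ = 1/√(LC) = 1/√(0.177 × 1.1e-06) = 2266 rad/s
f₀ = ω₀/(2π) = 361 Hz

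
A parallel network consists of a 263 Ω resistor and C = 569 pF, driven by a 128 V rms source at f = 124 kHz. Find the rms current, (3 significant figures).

ω = 2πf = 779100 rad/s
X_C = 1/(ωC) = 2260 Ω
Parallel: admittances add. Y = 1/R + jωC
Y = (0.00380 + j0.000443) S
|Y| = 0.00383 S → |Z| = 1/|Y| = 261 Ω, ∠Z = −∠Y = -6.65°
I = V/|Z| = 128/261 = 490 mA

490 mA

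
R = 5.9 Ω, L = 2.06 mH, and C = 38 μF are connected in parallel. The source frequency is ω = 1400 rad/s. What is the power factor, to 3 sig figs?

X_L = ωL = 2.88 Ω
X_C = 1/(ωC) = 18.8 Ω
Parallel: admittances add. Y = 1/R + 1/(jωL) + jωC
Y = (0.169 − j0.294) S
|Y| = 0.339 S → |Z| = 1/|Y| = 2.95 Ω, ∠Z = −∠Y = 60.0°
cos φ = cos(60.0°) = 0.500

0.500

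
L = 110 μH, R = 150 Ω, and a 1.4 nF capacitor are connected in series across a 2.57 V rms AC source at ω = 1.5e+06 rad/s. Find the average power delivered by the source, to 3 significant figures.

8.30 mW

X_L = ωL = 165 Ω
X_C = 1/(ωC) = 476 Ω
Net reactance X = X_L − X_C = -311 Ω
Z = 150 − j311 Ω
|Z| = √(150² + 311²) = 345 Ω
∠Z = arctan(-311/150) = -64.3°
I = V/|Z| = 7.44 mA
P = VI cos φ = 2.57 × 0.00744 × cos(-64.3°) = 8.30 mW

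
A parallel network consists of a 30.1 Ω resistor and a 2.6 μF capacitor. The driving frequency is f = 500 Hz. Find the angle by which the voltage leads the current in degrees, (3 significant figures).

-13.8°

ω = 2πf = 3142 rad/s
X_C = 1/(ωC) = 122 Ω
Parallel: admittances add. Y = 1/R + jωC
Y = (0.0332 + j0.00817) S
|Y| = 0.0342 S → |Z| = 1/|Y| = 29.2 Ω, ∠Z = −∠Y = -13.8°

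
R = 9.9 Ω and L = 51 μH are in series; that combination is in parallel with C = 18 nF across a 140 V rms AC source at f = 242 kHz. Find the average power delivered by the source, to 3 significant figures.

ω = 2πf = 1.521e+06 rad/s
X_L = ωL = 77.5 Ω
X_C = 1/(ωC) = 36.5 Ω
Branch 1 (R+jX_L): Z₁ = 9.90 + j77.5 Ω, |Z₁| = 78.2 Ω
Branch 2 (−jX_C): Z₂ = −j36.5 Ω
Parallel: Z = Z₁Z₂/(Z₁+Z₂), |Z| = 67.7 Ω, ∠Z = -83.7°
I = V/|Z| = 2.07 A
P = VI cos φ = 140 × 2.07 × cos(-83.7°) = 31.7 W

31.7 W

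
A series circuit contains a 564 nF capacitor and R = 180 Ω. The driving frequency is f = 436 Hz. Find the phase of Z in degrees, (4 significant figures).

-74.46°

ω = 2πf = 2739 rad/s
X_C = 1/(ωC) = 647.2 Ω
Z = 180.0 − j647.2 Ω
|Z| = √(180.0² + 647.2²) = 671.8 Ω
∠Z = arctan(-647.2/180.0) = -74.46°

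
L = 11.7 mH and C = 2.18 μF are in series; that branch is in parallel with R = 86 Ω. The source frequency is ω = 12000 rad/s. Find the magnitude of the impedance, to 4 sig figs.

X_L = ωL = 140.4 Ω
X_C = 1/(ωC) = 38.23 Ω
Branch 1: Z₁ = R = 86.00 Ω
Branch 2 (series LC): Z₂ = j(X_L − X_C) = j102.2 Ω
Parallel: Z = Z₁Z₂/(Z₁+Z₂), |Z| = 65.80 Ω, ∠Z = 40.09°

65.80 Ω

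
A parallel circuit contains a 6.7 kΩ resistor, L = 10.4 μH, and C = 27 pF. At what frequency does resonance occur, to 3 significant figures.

ω₀ = 1/√(LC) = 1/√(1.04e-05 × 2.7e-11) = 5.968e+07 rad/s
f₀ = ω₀/(2π) = 9.50 MHz

9.50 MHz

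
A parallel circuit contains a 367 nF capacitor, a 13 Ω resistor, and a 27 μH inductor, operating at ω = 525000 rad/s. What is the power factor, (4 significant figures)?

0.5329

X_L = ωL = 14.17 Ω
X_C = 1/(ωC) = 5.190 Ω
Parallel: admittances add. Y = 1/R + 1/(jωL) + jωC
Y = (0.07692 + j0.1221) S
|Y| = 0.1443 S → |Z| = 1/|Y| = 6.928 Ω, ∠Z = −∠Y = -57.80°
cos φ = cos(-57.80°) = 0.5329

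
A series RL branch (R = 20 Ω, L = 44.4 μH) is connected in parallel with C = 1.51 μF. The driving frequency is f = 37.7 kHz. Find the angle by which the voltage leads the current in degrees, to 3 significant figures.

ω = 2πf = 236900 rad/s
X_L = ωL = 10.5 Ω
X_C = 1/(ωC) = 2.80 Ω
Branch 1 (R+jX_L): Z₁ = 20.0 + j10.5 Ω, |Z₁| = 22.6 Ω
Branch 2 (−jX_C): Z₂ = −j2.80 Ω
Parallel: Z = Z₁Z₂/(Z₁+Z₂), |Z| = 2.95 Ω, ∠Z = -83.4°

-83.4°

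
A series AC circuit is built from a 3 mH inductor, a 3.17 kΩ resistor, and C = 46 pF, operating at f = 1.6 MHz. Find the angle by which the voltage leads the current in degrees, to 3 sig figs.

83.5°

ω = 2πf = 1.005e+07 rad/s
X_L = ωL = 30200 Ω
X_C = 1/(ωC) = 2160 Ω
Net reactance X = X_L − X_C = 28000 Ω
Z = 3170 + j28000 Ω
|Z| = √(3170² + 28000²) = 28200 Ω
∠Z = arctan(28000/3170) = 83.5°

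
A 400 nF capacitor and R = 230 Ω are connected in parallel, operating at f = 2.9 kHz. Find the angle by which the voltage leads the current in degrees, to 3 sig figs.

-59.2°

ω = 2πf = 18220 rad/s
X_C = 1/(ωC) = 137 Ω
Parallel: admittances add. Y = 1/R + jωC
Y = (0.00435 + j0.00729) S
|Y| = 0.00849 S → |Z| = 1/|Y| = 118 Ω, ∠Z = −∠Y = -59.2°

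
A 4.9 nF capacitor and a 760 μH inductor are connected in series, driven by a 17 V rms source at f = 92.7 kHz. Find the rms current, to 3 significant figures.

184 mA

ω = 2πf = 582500 rad/s
X_L = ωL = 443 Ω
X_C = 1/(ωC) = 350 Ω
Net reactance X = X_L − X_C = 92.3 Ω
Z = j92.3 Ω
|Z| = √(0² + 92.3²) = 92.3 Ω
I = V/|Z| = 17/92.3 = 184 mA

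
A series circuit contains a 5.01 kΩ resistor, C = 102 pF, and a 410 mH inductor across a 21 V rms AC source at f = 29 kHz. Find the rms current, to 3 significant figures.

ω = 2πf = 182200 rad/s
X_L = ωL = 74700 Ω
X_C = 1/(ωC) = 53800 Ω
Net reactance X = X_L − X_C = 20900 Ω
Z = 5010 + j20900 Ω
|Z| = √(5010² + 20900²) = 21500 Ω
I = V/|Z| = 21/21500 = 977 μA

977 μA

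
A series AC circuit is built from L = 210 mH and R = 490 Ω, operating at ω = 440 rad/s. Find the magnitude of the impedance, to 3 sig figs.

499 Ω

X_L = ωL = 92.4 Ω
Z = 490 + j92.4 Ω
|Z| = √(490² + 92.4²) = 499 Ω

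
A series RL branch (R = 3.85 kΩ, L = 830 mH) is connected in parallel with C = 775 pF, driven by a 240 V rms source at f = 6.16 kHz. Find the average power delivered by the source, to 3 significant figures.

212 mW

ω = 2πf = 38700 rad/s
X_L = ωL = 32100 Ω
X_C = 1/(ωC) = 33300 Ω
Branch 1 (R+jX_L): Z₁ = 3850 + j32100 Ω, |Z₁| = 32400 Ω
Branch 2 (−jX_C): Z₂ = −j33300 Ω
Parallel: Z = Z₁Z₂/(Z₁+Z₂), |Z| = 267000 Ω, ∠Z = 10.7°
I = V/|Z| = 898 μA
P = VI cos φ = 240 × 0.000898 × cos(10.7°) = 212 mW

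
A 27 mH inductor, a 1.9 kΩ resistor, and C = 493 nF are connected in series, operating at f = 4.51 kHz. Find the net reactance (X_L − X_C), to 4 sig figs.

693.5 Ω

ω = 2πf = 28340 rad/s
X_L = ωL = 765.1 Ω
X_C = 1/(ωC) = 71.58 Ω
X = 765.1 − 71.58 = 693.5 Ω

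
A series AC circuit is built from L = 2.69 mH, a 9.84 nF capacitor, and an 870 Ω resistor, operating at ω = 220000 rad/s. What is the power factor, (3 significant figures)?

X_L = ωL = 592 Ω
X_C = 1/(ωC) = 462 Ω
Net reactance X = X_L − X_C = 130 Ω
Z = 870 + j130 Ω
|Z| = √(870² + 130²) = 880 Ω
∠Z = arctan(130/870) = 8.49°
cos φ = cos(8.49°) = 0.989

0.989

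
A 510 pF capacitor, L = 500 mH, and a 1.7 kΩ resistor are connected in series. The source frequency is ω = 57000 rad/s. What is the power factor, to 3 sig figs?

0.277

X_L = ωL = 28500 Ω
X_C = 1/(ωC) = 34400 Ω
Net reactance X = X_L − X_C = -5900 Ω
Z = 1700 − j5900 Ω
|Z| = √(1700² + 5900²) = 6140 Ω
∠Z = arctan(-5900/1700) = -73.9°
cos φ = cos(-73.9°) = 0.277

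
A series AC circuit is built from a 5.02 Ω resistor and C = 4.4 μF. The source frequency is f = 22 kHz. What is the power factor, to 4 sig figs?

ω = 2πf = 138200 rad/s
X_C = 1/(ωC) = 1.644 Ω
Z = 5.020 − j1.644 Ω
|Z| = √(5.020² + 1.644²) = 5.282 Ω
∠Z = arctan(-1.644/5.020) = -18.13°
cos φ = cos(-18.13°) = 0.9503

0.9503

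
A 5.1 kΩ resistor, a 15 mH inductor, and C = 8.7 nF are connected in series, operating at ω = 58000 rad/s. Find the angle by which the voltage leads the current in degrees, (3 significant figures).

-12.3°

X_L = ωL = 870 Ω
X_C = 1/(ωC) = 1980 Ω
Net reactance X = X_L − X_C = -1110 Ω
Z = 5100 − j1110 Ω
|Z| = √(5100² + 1110²) = 5220 Ω
∠Z = arctan(-1110/5100) = -12.3°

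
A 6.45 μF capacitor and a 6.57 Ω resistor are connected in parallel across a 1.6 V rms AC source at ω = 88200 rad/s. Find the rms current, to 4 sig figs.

X_C = 1/(ωC) = 1.758 Ω
Parallel: admittances add. Y = 1/R + jωC
Y = (0.1522 + j0.5689) S
|Y| = 0.5889 S → |Z| = 1/|Y| = 1.698 Ω, ∠Z = −∠Y = -75.02°
I = V/|Z| = 1.6/1.698 = 942.2 mA

942.2 mA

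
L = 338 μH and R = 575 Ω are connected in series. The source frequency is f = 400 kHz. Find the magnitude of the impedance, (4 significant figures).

1026 Ω

ω = 2πf = 2.513e+06 rad/s
X_L = ωL = 849.5 Ω
Z = 575.0 + j849.5 Ω
|Z| = √(575.0² + 849.5²) = 1026 Ω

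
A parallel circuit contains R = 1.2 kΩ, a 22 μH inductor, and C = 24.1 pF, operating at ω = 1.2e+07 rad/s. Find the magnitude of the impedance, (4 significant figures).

X_L = ωL = 264.0 Ω
X_C = 1/(ωC) = 3458 Ω
Parallel: admittances add. Y = 1/R + 1/(jωL) + jωC
Y = (0.0008333 − j0.003499) S
|Y| = 0.003597 S → |Z| = 1/|Y| = 278.0 Ω, ∠Z = −∠Y = 76.60°

278.0 Ω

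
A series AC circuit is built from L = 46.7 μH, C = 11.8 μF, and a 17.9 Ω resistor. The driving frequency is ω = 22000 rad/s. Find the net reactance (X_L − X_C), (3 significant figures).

X_L = ωL = 1.03 Ω
X_C = 1/(ωC) = 3.85 Ω
X = 1.03 − 3.85 = -2.82 Ω

-2.82 Ω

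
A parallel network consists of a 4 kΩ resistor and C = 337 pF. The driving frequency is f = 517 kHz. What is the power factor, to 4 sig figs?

ω = 2πf = 3.248e+06 rad/s
X_C = 1/(ωC) = 913.5 Ω
Parallel: admittances add. Y = 1/R + jωC
Y = (0.0002500 + j0.001095) S
|Y| = 0.001123 S → |Z| = 1/|Y| = 890.6 Ω, ∠Z = −∠Y = -77.14°
cos φ = cos(-77.14°) = 0.2226

0.2226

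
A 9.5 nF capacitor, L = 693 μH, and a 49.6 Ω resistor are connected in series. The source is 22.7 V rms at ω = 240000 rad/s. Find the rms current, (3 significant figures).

82.0 mA

X_L = ωL = 166 Ω
X_C = 1/(ωC) = 439 Ω
Net reactance X = X_L − X_C = -272 Ω
Z = 49.6 − j272 Ω
|Z| = √(49.6² + 272²) = 277 Ω
I = V/|Z| = 22.7/277 = 82.0 mA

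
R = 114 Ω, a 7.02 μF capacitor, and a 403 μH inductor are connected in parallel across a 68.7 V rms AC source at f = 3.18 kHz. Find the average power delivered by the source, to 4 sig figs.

ω = 2πf = 19980 rad/s
X_L = ωL = 8.052 Ω
X_C = 1/(ωC) = 7.129 Ω
Parallel: admittances add. Y = 1/R + 1/(jωL) + jωC
Y = (0.008772 + j0.01607) S
|Y| = 0.01831 S → |Z| = 1/|Y| = 54.61 Ω, ∠Z = −∠Y = -61.38°
I = V/|Z| = 1.258 A
P = VI cos φ = 68.7 × 1.258 × cos(-61.38°) = 41.40 W

41.40 W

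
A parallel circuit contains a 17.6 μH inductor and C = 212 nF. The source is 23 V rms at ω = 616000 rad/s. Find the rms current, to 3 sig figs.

882 mA

X_L = ωL = 10.8 Ω
X_C = 1/(ωC) = 7.66 Ω
Parallel: admittances add. Y = 1/(jωL) + jωC
Y = (0 + j0.0384) S
|Y| = 0.0384 S → |Z| = 1/|Y| = 26.1 Ω, ∠Z = −∠Y = -90.0°
I = V/|Z| = 23/26.1 = 882 mA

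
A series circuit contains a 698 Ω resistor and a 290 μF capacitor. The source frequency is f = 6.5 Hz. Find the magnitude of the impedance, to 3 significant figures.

ω = 2πf = 40.84 rad/s
X_C = 1/(ωC) = 84.4 Ω
Z = 698 − j84.4 Ω
|Z| = √(698² + 84.4²) = 703 Ω

703 Ω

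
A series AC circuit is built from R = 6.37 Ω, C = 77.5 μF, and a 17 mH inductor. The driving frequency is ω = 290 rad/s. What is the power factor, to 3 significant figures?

X_L = ωL = 4.93 Ω
X_C = 1/(ωC) = 44.5 Ω
Net reactance X = X_L − X_C = -39.6 Ω
Z = 6.37 − j39.6 Ω
|Z| = √(6.37² + 39.6²) = 40.1 Ω
∠Z = arctan(-39.6/6.37) = -80.9°
cos φ = cos(-80.9°) = 0.159

0.159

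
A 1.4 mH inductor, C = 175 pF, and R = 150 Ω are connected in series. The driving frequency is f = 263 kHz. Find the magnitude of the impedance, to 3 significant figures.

1150 Ω

ω = 2πf = 1.652e+06 rad/s
X_L = ωL = 2310 Ω
X_C = 1/(ωC) = 3460 Ω
Net reactance X = X_L − X_C = -1140 Ω
Z = 150 − j1140 Ω
|Z| = √(150² + 1140²) = 1150 Ω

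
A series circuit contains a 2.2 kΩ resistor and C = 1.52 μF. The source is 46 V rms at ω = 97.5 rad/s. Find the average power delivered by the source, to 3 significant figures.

92.4 mW

X_C = 1/(ωC) = 6750 Ω
Z = 2200 − j6750 Ω
|Z| = √(2200² + 6750²) = 7100 Ω
∠Z = arctan(-6750/2200) = -71.9°
I = V/|Z| = 6.48 mA
P = VI cos φ = 46 × 0.00648 × cos(-71.9°) = 92.4 mW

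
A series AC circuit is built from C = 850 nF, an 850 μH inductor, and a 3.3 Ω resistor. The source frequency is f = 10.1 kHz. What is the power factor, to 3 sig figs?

0.0928

ω = 2πf = 63460 rad/s
X_L = ωL = 53.9 Ω
X_C = 1/(ωC) = 18.5 Ω
Net reactance X = X_L − X_C = 35.4 Ω
Z = 3.30 + j35.4 Ω
|Z| = √(3.30² + 35.4²) = 35.6 Ω
∠Z = arctan(35.4/3.30) = 84.7°
cos φ = cos(84.7°) = 0.0928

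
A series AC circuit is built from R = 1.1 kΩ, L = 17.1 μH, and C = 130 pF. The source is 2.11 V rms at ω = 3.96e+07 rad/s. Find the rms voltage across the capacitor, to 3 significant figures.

0.341 V

X_L = ωL = 677 Ω
X_C = 1/(ωC) = 194 Ω
Net reactance X = X_L − X_C = 483 Ω
Z = 1100 + j483 Ω
|Z| = √(1100² + 483²) = 1200 Ω
I = V/|Z| = 1.76 mA
V_C = I·|Z_C| = 0.00176 × 194 = 0.341 V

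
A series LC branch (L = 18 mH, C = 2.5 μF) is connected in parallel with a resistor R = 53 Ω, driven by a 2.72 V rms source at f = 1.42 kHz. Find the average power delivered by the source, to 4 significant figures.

139.6 mW

ω = 2πf = 8922 rad/s
X_L = ωL = 160.6 Ω
X_C = 1/(ωC) = 44.83 Ω
Branch 1: Z₁ = R = 53.00 Ω
Branch 2 (series LC): Z₂ = j(X_L − X_C) = j115.8 Ω
Parallel: Z = Z₁Z₂/(Z₁+Z₂), |Z| = 48.19 Ω, ∠Z = 24.60°
I = V/|Z| = 56.44 mA
P = VI cos φ = 2.72 × 0.05644 × cos(24.60°) = 139.6 mW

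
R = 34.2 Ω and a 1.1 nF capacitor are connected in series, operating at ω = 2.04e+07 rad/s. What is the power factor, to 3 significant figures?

X_C = 1/(ωC) = 44.6 Ω
Z = 34.2 − j44.6 Ω
|Z| = √(34.2² + 44.6²) = 56.2 Ω
∠Z = arctan(-44.6/34.2) = -52.5°
cos φ = cos(-52.5°) = 0.609

0.609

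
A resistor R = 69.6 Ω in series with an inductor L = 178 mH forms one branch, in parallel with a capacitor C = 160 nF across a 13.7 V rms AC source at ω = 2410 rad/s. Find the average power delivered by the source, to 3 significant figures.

X_L = ωL = 429 Ω
X_C = 1/(ωC) = 2590 Ω
Branch 1 (R+jX_L): Z₁ = 69.6 + j429 Ω, |Z₁| = 435 Ω
Branch 2 (−jX_C): Z₂ = −j2590 Ω
Parallel: Z = Z₁Z₂/(Z₁+Z₂), |Z| = 520 Ω, ∠Z = 78.9°
I = V/|Z| = 26.3 mA
P = VI cos φ = 13.7 × 0.0263 × cos(78.9°) = 69.2 mW

69.2 mW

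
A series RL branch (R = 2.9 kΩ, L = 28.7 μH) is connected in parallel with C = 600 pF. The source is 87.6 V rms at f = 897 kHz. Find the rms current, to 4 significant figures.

296.1 mA

ω = 2πf = 5.636e+06 rad/s
X_L = ωL = 161.8 Ω
X_C = 1/(ωC) = 295.7 Ω
Branch 1 (R+jX_L): Z₁ = 2900 + j161.8 Ω, |Z₁| = 2905 Ω
Branch 2 (−jX_C): Z₂ = −j295.7 Ω
Parallel: Z = Z₁Z₂/(Z₁+Z₂), |Z| = 295.9 Ω, ∠Z = -84.16°
I = V/|Z| = 87.6/295.9 = 296.1 mA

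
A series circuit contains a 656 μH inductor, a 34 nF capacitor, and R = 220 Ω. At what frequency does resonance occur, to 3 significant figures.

ω₀ = 1/√(LC) = 1/√(0.000656 × 3.4e-08) = 211700 rad/s
f₀ = ω₀/(2π) = 33.7 kHz

33.7 kHz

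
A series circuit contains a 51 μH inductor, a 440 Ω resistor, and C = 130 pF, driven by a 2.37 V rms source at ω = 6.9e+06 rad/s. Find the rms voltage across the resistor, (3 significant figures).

1.18 V

X_L = ωL = 352 Ω
X_C = 1/(ωC) = 1110 Ω
Net reactance X = X_L − X_C = -763 Ω
Z = 440 − j763 Ω
|Z| = √(440² + 763²) = 881 Ω
I = V/|Z| = 2.69 mA
V_R = I·|Z_R| = 0.00269 × 440 = 1.18 V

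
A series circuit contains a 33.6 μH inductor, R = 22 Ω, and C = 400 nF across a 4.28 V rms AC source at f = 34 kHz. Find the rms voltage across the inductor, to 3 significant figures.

ω = 2πf = 213600 rad/s
X_L = ωL = 7.18 Ω
X_C = 1/(ωC) = 11.7 Ω
Net reactance X = X_L − X_C = -4.52 Ω
Z = 22.0 − j4.52 Ω
|Z| = √(22.0² + 4.52²) = 22.5 Ω
I = V/|Z| = 191 mA
V_L = I·|Z_L| = 0.191 × 7.18 = 1.37 V

1.37 V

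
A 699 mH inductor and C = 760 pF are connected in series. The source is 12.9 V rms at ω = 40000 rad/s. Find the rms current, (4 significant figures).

2.614 mA

X_L = ωL = 27960 Ω
X_C = 1/(ωC) = 32890 Ω
Net reactance X = X_L − X_C = -4935 Ω
Z = − j4935 Ω
|Z| = √(0² + 4935²) = 4935 Ω
I = V/|Z| = 12.9/4935 = 2.614 mA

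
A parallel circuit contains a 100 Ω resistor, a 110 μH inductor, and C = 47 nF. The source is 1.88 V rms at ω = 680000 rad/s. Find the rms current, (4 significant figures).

X_L = ωL = 74.80 Ω
X_C = 1/(ωC) = 31.29 Ω
Parallel: admittances add. Y = 1/R + 1/(jωL) + jωC
Y = (0.01000 + j0.01859) S
|Y| = 0.02111 S → |Z| = 1/|Y| = 47.37 Ω, ∠Z = −∠Y = -61.72°
I = V/|Z| = 1.88/47.37 = 39.69 mA

39.69 mA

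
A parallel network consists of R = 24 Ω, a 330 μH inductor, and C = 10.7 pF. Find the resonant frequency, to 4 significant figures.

2.678 MHz

ω₀ = 1/√(LC) = 1/√(0.00033 × 1.07e-11) = 1.683e+07 rad/s
f₀ = ω₀/(2π) = 2.678 MHz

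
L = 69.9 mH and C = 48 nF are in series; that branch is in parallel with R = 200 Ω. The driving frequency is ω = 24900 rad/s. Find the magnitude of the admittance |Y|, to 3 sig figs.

X_L = ωL = 1740 Ω
X_C = 1/(ωC) = 837 Ω
Branch 1: Z₁ = R = 200 Ω
Branch 2 (series LC): Z₂ = j(X_L − X_C) = j904 Ω
Parallel: Z = Z₁Z₂/(Z₁+Z₂), |Z| = 195 Ω, ∠Z = 12.5°
|Y| = 1/|Z| = 5.12 mS

5.12 mS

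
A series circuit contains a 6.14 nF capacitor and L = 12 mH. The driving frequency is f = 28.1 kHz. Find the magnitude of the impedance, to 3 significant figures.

ω = 2πf = 176600 rad/s
X_L = ωL = 2120 Ω
X_C = 1/(ωC) = 922 Ω
Net reactance X = X_L − X_C = 1200 Ω
Z = j1200 Ω
|Z| = √(0² + 1200²) = 1200 Ω

1200 Ω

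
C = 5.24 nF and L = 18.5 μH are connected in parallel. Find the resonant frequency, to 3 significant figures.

ω₀ = 1/√(LC) = 1/√(1.85e-05 × 5.24e-09) = 3.212e+06 rad/s
f₀ = ω₀/(2π) = 511 kHz

511 kHz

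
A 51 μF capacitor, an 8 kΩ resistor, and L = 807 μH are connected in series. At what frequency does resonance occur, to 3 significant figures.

785 Hz

ω₀ = 1/√(LC) = 1/√(0.000807 × 5.1e-05) = 4929 rad/s
f₀ = ω₀/(2π) = 785 Hz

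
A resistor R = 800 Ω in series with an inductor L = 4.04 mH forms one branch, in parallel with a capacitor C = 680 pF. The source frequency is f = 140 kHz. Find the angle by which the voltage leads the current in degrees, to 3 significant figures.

-79.7°

ω = 2πf = 879600 rad/s
X_L = ωL = 3550 Ω
X_C = 1/(ωC) = 1670 Ω
Branch 1 (R+jX_L): Z₁ = 800 + j3550 Ω, |Z₁| = 3640 Ω
Branch 2 (−jX_C): Z₂ = −j1670 Ω
Parallel: Z = Z₁Z₂/(Z₁+Z₂), |Z| = 2980 Ω, ∠Z = -79.7°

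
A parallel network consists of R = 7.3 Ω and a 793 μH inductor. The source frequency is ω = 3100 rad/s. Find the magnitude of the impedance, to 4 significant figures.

2.330 Ω

X_L = ωL = 2.458 Ω
Parallel: admittances add. Y = 1/R + 1/(jωL)
Y = (0.1370 − j0.4068) S
|Y| = 0.4292 S → |Z| = 1/|Y| = 2.330 Ω, ∠Z = −∠Y = 71.39°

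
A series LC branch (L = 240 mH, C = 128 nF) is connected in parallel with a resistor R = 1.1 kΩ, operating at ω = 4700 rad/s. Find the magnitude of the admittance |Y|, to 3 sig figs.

X_L = ωL = 1130 Ω
X_C = 1/(ωC) = 1660 Ω
Branch 1: Z₁ = R = 1100 Ω
Branch 2 (series LC): Z₂ = j(X_L − X_C) = −j534 Ω
Parallel: Z = Z₁Z₂/(Z₁+Z₂), |Z| = 481 Ω, ∠Z = -64.1°
|Y| = 1/|Z| = 2.08 mS

2.08 mS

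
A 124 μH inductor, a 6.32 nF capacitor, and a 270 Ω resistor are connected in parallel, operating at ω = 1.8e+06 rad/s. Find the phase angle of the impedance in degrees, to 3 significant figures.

-61.8°

X_L = ωL = 223 Ω
X_C = 1/(ωC) = 87.9 Ω
Parallel: admittances add. Y = 1/R + 1/(jωL) + jωC
Y = (0.00370 + j0.00690) S
|Y| = 0.00783 S → |Z| = 1/|Y| = 128 Ω, ∠Z = −∠Y = -61.8°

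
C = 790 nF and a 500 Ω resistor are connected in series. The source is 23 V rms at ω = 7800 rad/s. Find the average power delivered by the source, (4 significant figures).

X_C = 1/(ωC) = 162.3 Ω
Z = 500.0 − j162.3 Ω
|Z| = √(500.0² + 162.3²) = 525.7 Ω
∠Z = arctan(-162.3/500.0) = -17.98°
I = V/|Z| = 43.75 mA
P = VI cos φ = 23 × 0.04375 × cos(-17.98°) = 957.2 mW

957.2 mW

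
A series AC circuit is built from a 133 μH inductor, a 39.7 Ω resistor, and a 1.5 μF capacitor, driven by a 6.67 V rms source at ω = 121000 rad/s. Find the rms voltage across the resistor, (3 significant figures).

6.44 V

X_L = ωL = 16.1 Ω
X_C = 1/(ωC) = 5.51 Ω
Net reactance X = X_L − X_C = 10.6 Ω
Z = 39.7 + j10.6 Ω
|Z| = √(39.7² + 10.6²) = 41.1 Ω
I = V/|Z| = 162 mA
V_R = I·|Z_R| = 0.162 × 39.7 = 6.44 V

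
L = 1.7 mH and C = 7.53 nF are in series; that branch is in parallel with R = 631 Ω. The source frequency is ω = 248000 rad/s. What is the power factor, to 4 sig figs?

0.1776

X_L = ωL = 421.6 Ω
X_C = 1/(ωC) = 535.5 Ω
Branch 1: Z₁ = R = 631.0 Ω
Branch 2 (series LC): Z₂ = j(X_L − X_C) = −j113.9 Ω
Parallel: Z = Z₁Z₂/(Z₁+Z₂), |Z| = 112.1 Ω, ∠Z = -79.77°
cos φ = cos(-79.77°) = 0.1776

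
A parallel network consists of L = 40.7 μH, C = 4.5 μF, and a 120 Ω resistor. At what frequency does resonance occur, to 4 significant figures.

11.76 kHz

ω₀ = 1/√(LC) = 1/√(4.07e-05 × 4.5e-06) = 73890 rad/s
f₀ = ω₀/(2π) = 11.76 kHz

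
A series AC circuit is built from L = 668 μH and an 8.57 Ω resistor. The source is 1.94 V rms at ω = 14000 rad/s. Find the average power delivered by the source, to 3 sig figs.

200 mW

X_L = ωL = 9.35 Ω
Z = 8.57 + j9.35 Ω
|Z| = √(8.57² + 9.35²) = 12.7 Ω
∠Z = arctan(9.35/8.57) = 47.5°
I = V/|Z| = 153 mA
P = VI cos φ = 1.94 × 0.153 × cos(47.5°) = 200 mW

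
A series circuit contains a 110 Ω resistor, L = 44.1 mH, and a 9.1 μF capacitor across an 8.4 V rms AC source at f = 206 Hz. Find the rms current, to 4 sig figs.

ω = 2πf = 1294 rad/s
X_L = ωL = 57.08 Ω
X_C = 1/(ωC) = 84.90 Ω
Net reactance X = X_L − X_C = -27.82 Ω
Z = 110.0 − j27.82 Ω
|Z| = √(110.0² + 27.82²) = 113.5 Ω
I = V/|Z| = 8.4/113.5 = 74.03 mA

74.03 mA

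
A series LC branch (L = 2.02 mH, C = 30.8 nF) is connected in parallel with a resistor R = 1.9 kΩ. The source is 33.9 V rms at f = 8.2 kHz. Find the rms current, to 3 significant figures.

ω = 2πf = 51520 rad/s
X_L = ωL = 104 Ω
X_C = 1/(ωC) = 630 Ω
Branch 1: Z₁ = R = 1900 Ω
Branch 2 (series LC): Z₂ = j(X_L − X_C) = −j526 Ω
Parallel: Z = Z₁Z₂/(Z₁+Z₂), |Z| = 507 Ω, ∠Z = -74.5°
I = V/|Z| = 33.9/507 = 66.9 mA

66.9 mA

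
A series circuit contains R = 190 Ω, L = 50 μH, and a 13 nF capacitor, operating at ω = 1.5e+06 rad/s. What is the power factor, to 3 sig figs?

0.992

X_L = ωL = 75.0 Ω
X_C = 1/(ωC) = 51.3 Ω
Net reactance X = X_L − X_C = 23.7 Ω
Z = 190 + j23.7 Ω
|Z| = √(190² + 23.7²) = 191 Ω
∠Z = arctan(23.7/190) = 7.12°
cos φ = cos(7.12°) = 0.992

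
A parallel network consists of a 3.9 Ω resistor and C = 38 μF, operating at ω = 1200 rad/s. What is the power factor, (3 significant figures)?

X_C = 1/(ωC) = 21.9 Ω
Parallel: admittances add. Y = 1/R + jωC
Y = (0.256 + j0.0456) S
|Y| = 0.260 S → |Z| = 1/|Y| = 3.84 Ω, ∠Z = −∠Y = -10.1°
cos φ = cos(-10.1°) = 0.985

0.985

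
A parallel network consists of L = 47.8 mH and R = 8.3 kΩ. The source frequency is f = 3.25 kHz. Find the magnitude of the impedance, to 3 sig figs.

ω = 2πf = 20420 rad/s
X_L = ωL = 976 Ω
Parallel: admittances add. Y = 1/R + 1/(jωL)
Y = (0.000120 − j0.00102) S
|Y| = 0.00103 S → |Z| = 1/|Y| = 969 Ω, ∠Z = −∠Y = 83.3°

969 Ω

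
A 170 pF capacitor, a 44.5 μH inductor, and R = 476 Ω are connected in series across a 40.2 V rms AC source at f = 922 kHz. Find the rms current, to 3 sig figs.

ω = 2πf = 5.793e+06 rad/s
X_L = ωL = 258 Ω
X_C = 1/(ωC) = 1020 Ω
Net reactance X = X_L − X_C = -758 Ω
Z = 476 − j758 Ω
|Z| = √(476² + 758²) = 895 Ω
I = V/|Z| = 40.2/895 = 44.9 mA

44.9 mA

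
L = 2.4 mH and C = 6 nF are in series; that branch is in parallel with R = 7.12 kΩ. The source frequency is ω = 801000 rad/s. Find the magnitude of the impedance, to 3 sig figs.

1670 Ω

X_L = ωL = 1920 Ω
X_C = 1/(ωC) = 208 Ω
Branch 1: Z₁ = R = 7120 Ω
Branch 2 (series LC): Z₂ = j(X_L − X_C) = j1710 Ω
Parallel: Z = Z₁Z₂/(Z₁+Z₂), |Z| = 1670 Ω, ∠Z = 76.5°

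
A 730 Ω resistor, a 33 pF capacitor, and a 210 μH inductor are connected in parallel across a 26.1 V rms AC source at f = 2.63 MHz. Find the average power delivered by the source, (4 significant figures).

ω = 2πf = 1.652e+07 rad/s
X_L = ωL = 3470 Ω
X_C = 1/(ωC) = 1834 Ω
Parallel: admittances add. Y = 1/R + 1/(jωL) + jωC
Y = (0.001370 + j0.0002572) S
|Y| = 0.001394 S → |Z| = 1/|Y| = 717.5 Ω, ∠Z = −∠Y = -10.63°
I = V/|Z| = 36.38 mA
P = VI cos φ = 26.1 × 0.03638 × cos(-10.63°) = 933.2 mW

933.2 mW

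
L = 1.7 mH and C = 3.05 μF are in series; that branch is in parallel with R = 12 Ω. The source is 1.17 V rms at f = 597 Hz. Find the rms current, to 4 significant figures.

98.56 mA

ω = 2πf = 3751 rad/s
X_L = ωL = 6.377 Ω
X_C = 1/(ωC) = 87.41 Ω
Branch 1: Z₁ = R = 12.00 Ω
Branch 2 (series LC): Z₂ = j(X_L − X_C) = −j81.03 Ω
Parallel: Z = Z₁Z₂/(Z₁+Z₂), |Z| = 11.87 Ω, ∠Z = -8.424°
I = V/|Z| = 1.17/11.87 = 98.56 mA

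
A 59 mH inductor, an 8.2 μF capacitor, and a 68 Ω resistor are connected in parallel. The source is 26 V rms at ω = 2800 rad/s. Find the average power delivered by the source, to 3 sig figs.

X_L = ωL = 165 Ω
X_C = 1/(ωC) = 43.6 Ω
Parallel: admittances add. Y = 1/R + 1/(jωL) + jωC
Y = (0.0147 + j0.0169) S
|Y| = 0.0224 S → |Z| = 1/|Y| = 44.6 Ω, ∠Z = −∠Y = -49.0°
I = V/|Z| = 583 mA
P = VI cos φ = 26 × 0.583 × cos(-49.0°) = 9.94 W

9.94 W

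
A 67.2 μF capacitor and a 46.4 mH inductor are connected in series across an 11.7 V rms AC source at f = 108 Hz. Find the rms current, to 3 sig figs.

1.22 A

ω = 2πf = 678.6 rad/s
X_L = ωL = 31.5 Ω
X_C = 1/(ωC) = 21.9 Ω
Net reactance X = X_L − X_C = 9.56 Ω
Z = j9.56 Ω
|Z| = √(0² + 9.56²) = 9.56 Ω
I = V/|Z| = 11.7/9.56 = 1.22 A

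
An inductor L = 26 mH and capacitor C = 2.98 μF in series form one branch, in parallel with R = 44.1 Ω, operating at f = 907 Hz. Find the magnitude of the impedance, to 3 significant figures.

ω = 2πf = 5699 rad/s
X_L = ωL = 148 Ω
X_C = 1/(ωC) = 58.9 Ω
Branch 1: Z₁ = R = 44.1 Ω
Branch 2 (series LC): Z₂ = j(X_L − X_C) = j89.3 Ω
Parallel: Z = Z₁Z₂/(Z₁+Z₂), |Z| = 39.5 Ω, ∠Z = 26.3°

39.5 Ω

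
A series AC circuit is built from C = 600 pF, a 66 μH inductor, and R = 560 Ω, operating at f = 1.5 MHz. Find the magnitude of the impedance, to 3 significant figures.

715 Ω

ω = 2πf = 9.425e+06 rad/s
X_L = ωL = 622 Ω
X_C = 1/(ωC) = 177 Ω
Net reactance X = X_L − X_C = 445 Ω
Z = 560 + j445 Ω
|Z| = √(560² + 445²) = 715 Ω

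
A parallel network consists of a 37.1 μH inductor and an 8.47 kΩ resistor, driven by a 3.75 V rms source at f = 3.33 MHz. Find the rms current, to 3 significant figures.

4.85 mA

ω = 2πf = 2.092e+07 rad/s
X_L = ωL = 776 Ω
Parallel: admittances add. Y = 1/R + 1/(jωL)
Y = (0.000118 − j0.00129) S
|Y| = 0.00129 S → |Z| = 1/|Y| = 773 Ω, ∠Z = −∠Y = 84.8°
I = V/|Z| = 3.75/773 = 4.85 mA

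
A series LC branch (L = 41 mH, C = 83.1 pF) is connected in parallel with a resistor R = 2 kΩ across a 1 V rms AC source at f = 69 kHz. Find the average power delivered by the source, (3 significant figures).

ω = 2πf = 433500 rad/s
X_L = ωL = 17800 Ω
X_C = 1/(ωC) = 27800 Ω
Branch 1: Z₁ = R = 2000 Ω
Branch 2 (series LC): Z₂ = j(X_L − X_C) = −j9980 Ω
Parallel: Z = Z₁Z₂/(Z₁+Z₂), |Z| = 1960 Ω, ∠Z = -11.3°
I = V/|Z| = 510 μA
P = VI cos φ = 1 × 0.000510 × cos(-11.3°) = 500 μW

500 μW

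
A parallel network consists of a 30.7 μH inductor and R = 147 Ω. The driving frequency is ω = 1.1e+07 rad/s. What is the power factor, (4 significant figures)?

X_L = ωL = 337.7 Ω
Parallel: admittances add. Y = 1/R + 1/(jωL)
Y = (0.006803 − j0.002961) S
|Y| = 0.007419 S → |Z| = 1/|Y| = 134.8 Ω, ∠Z = −∠Y = 23.52°
cos φ = cos(23.52°) = 0.9169

0.9169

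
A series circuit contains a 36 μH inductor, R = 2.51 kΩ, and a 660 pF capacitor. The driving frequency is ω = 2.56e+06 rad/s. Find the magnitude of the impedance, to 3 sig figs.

X_L = ωL = 92.2 Ω
X_C = 1/(ωC) = 592 Ω
Net reactance X = X_L − X_C = -500 Ω
Z = 2510 − j500 Ω
|Z| = √(2510² + 500²) = 2560 Ω

2560 Ω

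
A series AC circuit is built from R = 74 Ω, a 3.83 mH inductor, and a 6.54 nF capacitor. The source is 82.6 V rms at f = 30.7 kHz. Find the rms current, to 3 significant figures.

ω = 2πf = 192900 rad/s
X_L = ωL = 739 Ω
X_C = 1/(ωC) = 793 Ω
Net reactance X = X_L − X_C = -53.9 Ω
Z = 74.0 − j53.9 Ω
|Z| = √(74.0² + 53.9²) = 91.6 Ω
I = V/|Z| = 82.6/91.6 = 902 mA

902 mA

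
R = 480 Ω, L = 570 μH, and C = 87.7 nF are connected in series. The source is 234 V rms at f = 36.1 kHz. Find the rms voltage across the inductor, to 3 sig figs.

ω = 2πf = 226800 rad/s
X_L = ωL = 129 Ω
X_C = 1/(ωC) = 50.3 Ω
Net reactance X = X_L − X_C = 79.0 Ω
Z = 480 + j79.0 Ω
|Z| = √(480² + 79.0²) = 486 Ω
I = V/|Z| = 481 mA
V_L = I·|Z_L| = 0.481 × 129 = 62.2 V

62.2 V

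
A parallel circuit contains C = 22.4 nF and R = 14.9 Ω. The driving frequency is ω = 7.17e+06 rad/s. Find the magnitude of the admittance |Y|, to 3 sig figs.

174 mS

X_C = 1/(ωC) = 6.23 Ω
Parallel: admittances add. Y = 1/R + jωC
Y = (0.0671 + j0.161) S
|Y| = 0.174 S → |Z| = 1/|Y| = 5.74 Ω, ∠Z = −∠Y = -67.3°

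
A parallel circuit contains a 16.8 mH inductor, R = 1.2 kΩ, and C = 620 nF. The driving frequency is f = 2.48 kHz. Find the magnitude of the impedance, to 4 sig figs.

ω = 2πf = 15580 rad/s
X_L = ωL = 261.8 Ω
X_C = 1/(ωC) = 103.5 Ω
Parallel: admittances add. Y = 1/R + 1/(jωL) + jωC
Y = (0.0008333 + j0.005841) S
|Y| = 0.005900 S → |Z| = 1/|Y| = 169.5 Ω, ∠Z = −∠Y = -81.88°

169.5 Ω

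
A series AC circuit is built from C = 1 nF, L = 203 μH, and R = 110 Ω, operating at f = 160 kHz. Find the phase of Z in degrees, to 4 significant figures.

-82.08°

ω = 2πf = 1.005e+06 rad/s
X_L = ωL = 204.1 Ω
X_C = 1/(ωC) = 994.7 Ω
Net reactance X = X_L − X_C = -790.6 Ω
Z = 110.0 − j790.6 Ω
|Z| = √(110.0² + 790.6²) = 798.3 Ω
∠Z = arctan(-790.6/110.0) = -82.08°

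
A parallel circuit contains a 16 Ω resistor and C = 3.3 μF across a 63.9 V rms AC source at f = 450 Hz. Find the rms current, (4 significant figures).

ω = 2πf = 2827 rad/s
X_C = 1/(ωC) = 107.2 Ω
Parallel: admittances add. Y = 1/R + jωC
Y = (0.06250 + j0.009331) S
|Y| = 0.06319 S → |Z| = 1/|Y| = 15.82 Ω, ∠Z = −∠Y = -8.491°
I = V/|Z| = 63.9/15.82 = 4.038 A

4.038 A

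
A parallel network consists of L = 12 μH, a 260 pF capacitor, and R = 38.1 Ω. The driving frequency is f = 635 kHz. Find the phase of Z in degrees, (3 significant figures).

ω = 2πf = 3.99e+06 rad/s
X_L = ωL = 47.9 Ω
X_C = 1/(ωC) = 964 Ω
Parallel: admittances add. Y = 1/R + 1/(jωL) + jωC
Y = (0.0262 − j0.0198) S
|Y| = 0.0329 S → |Z| = 1/|Y| = 30.4 Ω, ∠Z = −∠Y = 37.1°

37.1°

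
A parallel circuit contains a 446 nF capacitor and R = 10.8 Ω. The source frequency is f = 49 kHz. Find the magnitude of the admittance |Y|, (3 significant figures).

166 mS

ω = 2πf = 307900 rad/s
X_C = 1/(ωC) = 7.28 Ω
Parallel: admittances add. Y = 1/R + jωC
Y = (0.0926 + j0.137) S
|Y| = 0.166 S → |Z| = 1/|Y| = 6.04 Ω, ∠Z = −∠Y = -56.0°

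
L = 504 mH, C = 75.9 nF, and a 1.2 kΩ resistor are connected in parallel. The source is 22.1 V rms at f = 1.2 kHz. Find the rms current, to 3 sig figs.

19.6 mA

ω = 2πf = 7540 rad/s
X_L = ωL = 3800 Ω
X_C = 1/(ωC) = 1750 Ω
Parallel: admittances add. Y = 1/R + 1/(jωL) + jωC
Y = (0.000833 + j0.000309) S
|Y| = 0.000889 S → |Z| = 1/|Y| = 1130 Ω, ∠Z = −∠Y = -20.4°
I = V/|Z| = 22.1/1130 = 19.6 mA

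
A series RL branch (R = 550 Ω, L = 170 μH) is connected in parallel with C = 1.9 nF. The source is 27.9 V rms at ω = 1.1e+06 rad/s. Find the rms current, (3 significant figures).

X_L = ωL = 187 Ω
X_C = 1/(ωC) = 478 Ω
Branch 1 (R+jX_L): Z₁ = 550 + j187 Ω, |Z₁| = 581 Ω
Branch 2 (−jX_C): Z₂ = −j478 Ω
Parallel: Z = Z₁Z₂/(Z₁+Z₂), |Z| = 447 Ω, ∠Z = -43.3°
I = V/|Z| = 27.9/447 = 62.5 mA

62.5 mA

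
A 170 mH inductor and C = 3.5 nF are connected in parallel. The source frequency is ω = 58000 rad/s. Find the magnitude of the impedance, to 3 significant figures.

9840 Ω

X_L = ωL = 9860 Ω
X_C = 1/(ωC) = 4930 Ω
Parallel: admittances add. Y = 1/(jωL) + jωC
Y = (0 + j0.000102) S
|Y| = 0.000102 S → |Z| = 1/|Y| = 9840 Ω, ∠Z = −∠Y = -90.0°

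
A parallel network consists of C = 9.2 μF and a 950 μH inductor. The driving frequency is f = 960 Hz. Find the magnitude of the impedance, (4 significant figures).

8.402 Ω

ω = 2πf = 6032 rad/s
X_L = ωL = 5.730 Ω
X_C = 1/(ωC) = 18.02 Ω
Parallel: admittances add. Y = 1/(jωL) + jωC
Y = (0 − j0.1190) S
|Y| = 0.1190 S → |Z| = 1/|Y| = 8.402 Ω, ∠Z = −∠Y = 90.00°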